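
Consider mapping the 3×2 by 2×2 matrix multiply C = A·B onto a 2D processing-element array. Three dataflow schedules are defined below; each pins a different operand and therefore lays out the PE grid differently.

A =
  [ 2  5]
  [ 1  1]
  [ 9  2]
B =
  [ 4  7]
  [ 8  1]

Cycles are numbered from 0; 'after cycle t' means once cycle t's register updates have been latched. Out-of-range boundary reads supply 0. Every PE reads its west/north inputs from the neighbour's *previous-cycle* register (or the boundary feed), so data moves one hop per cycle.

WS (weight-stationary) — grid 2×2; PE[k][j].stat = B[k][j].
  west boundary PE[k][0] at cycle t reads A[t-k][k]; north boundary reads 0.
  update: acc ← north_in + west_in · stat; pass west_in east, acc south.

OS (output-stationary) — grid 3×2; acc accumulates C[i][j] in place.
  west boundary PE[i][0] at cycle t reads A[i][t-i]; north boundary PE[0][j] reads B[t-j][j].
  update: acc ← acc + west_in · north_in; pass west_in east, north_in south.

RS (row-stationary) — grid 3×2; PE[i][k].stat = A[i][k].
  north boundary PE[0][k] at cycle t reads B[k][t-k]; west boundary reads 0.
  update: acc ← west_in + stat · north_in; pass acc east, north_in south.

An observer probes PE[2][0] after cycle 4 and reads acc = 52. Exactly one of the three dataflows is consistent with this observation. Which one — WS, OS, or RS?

dataflow = OS

WS: PE[2][0] is outside its 2×2 grid.
— OS: 3×2; PE[2][0] trace:
  0: (2,0).acc=0  regs=<0,0>
  1: (2,0).acc=0  regs=<0,0>
  2: (2,0).acc=36  regs=<9,4>
  3: (2,0).acc=52  regs=<2,8>
  4: (2,0).acc=52  regs=<0,0>
— RS: 3×2; PE[2][0] trace:
  0: (2,0).acc=0  regs=<0,0>
  1: (2,0).acc=0  regs=<0,0>
  2: (2,0).acc=36  regs=<36,4>
  3: (2,0).acc=63  regs=<63,7>
  4: (2,0).acc=0  regs=<0,0>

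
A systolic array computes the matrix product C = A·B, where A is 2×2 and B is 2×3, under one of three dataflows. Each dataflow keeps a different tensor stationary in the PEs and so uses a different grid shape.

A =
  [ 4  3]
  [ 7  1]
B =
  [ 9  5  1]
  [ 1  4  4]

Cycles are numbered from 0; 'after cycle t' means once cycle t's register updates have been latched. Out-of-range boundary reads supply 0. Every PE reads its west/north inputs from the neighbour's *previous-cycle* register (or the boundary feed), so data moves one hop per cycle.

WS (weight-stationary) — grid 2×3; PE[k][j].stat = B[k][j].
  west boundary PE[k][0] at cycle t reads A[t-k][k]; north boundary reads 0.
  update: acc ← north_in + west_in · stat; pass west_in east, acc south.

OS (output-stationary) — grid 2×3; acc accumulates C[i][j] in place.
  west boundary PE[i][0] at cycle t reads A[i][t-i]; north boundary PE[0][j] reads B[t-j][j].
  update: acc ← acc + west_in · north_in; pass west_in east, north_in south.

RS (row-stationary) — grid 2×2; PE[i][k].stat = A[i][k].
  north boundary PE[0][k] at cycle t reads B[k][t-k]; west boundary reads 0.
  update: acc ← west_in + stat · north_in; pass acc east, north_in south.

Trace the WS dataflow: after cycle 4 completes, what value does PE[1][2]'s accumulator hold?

PE[1][2].acc = 11

WS on a 2×3 grid — tracing PE[1][2] and its feeders:
  c0 r0c2: 0 / 0 / 0
  c0 r1c1: 0 / 0 / 0
  c0 r1c2: 0 / 0 / 0
  c1 r0c2: 0 / 0 / 0
  c1 r1c1: 0 / 0 / 0
  c1 r1c2: 0 / 0 / 0
  c2 r0c2: 4 / 4 / 4
  c2 r1c1: 32 / 3 / 32
  c2 r1c2: 0 / 0 / 0
  c3 r0c2: 7 / 7 / 7
  c3 r1c1: 39 / 1 / 39
  c3 r1c2: 16 / 3 / 16
  c4 r0c2: 0 / 0 / 0
  c4 r1c1: 0 / 0 / 0
  c4 r1c2: 11 / 1 / 11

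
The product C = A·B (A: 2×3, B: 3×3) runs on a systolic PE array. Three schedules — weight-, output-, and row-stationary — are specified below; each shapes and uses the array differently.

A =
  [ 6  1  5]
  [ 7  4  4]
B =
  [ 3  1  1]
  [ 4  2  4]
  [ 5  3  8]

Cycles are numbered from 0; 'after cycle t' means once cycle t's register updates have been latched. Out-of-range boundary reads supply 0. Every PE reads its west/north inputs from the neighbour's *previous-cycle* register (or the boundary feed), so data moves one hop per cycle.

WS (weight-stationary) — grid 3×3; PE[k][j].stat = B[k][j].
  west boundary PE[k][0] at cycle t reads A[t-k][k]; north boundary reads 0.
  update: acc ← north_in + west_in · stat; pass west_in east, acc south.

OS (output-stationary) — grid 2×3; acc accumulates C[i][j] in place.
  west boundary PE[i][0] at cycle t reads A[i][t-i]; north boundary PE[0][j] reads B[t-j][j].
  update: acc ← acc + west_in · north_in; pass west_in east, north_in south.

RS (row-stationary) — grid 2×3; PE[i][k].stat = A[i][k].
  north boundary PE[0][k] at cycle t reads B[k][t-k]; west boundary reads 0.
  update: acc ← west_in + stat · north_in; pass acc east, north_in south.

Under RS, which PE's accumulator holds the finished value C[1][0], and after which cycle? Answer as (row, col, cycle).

(row, col, cycle) = (1, 2, 3)

RS: C[1][0] accumulates in PE[1][2]:
  cycle 0: PE[1][2] → acc 0, east 0, south 0
  cycle 1: PE[1][2] → acc 0, east 0, south 0
  cycle 2: PE[1][2] → acc 0, east 0, south 0
  cycle 3: PE[1][2] → acc 57, east 57, south 5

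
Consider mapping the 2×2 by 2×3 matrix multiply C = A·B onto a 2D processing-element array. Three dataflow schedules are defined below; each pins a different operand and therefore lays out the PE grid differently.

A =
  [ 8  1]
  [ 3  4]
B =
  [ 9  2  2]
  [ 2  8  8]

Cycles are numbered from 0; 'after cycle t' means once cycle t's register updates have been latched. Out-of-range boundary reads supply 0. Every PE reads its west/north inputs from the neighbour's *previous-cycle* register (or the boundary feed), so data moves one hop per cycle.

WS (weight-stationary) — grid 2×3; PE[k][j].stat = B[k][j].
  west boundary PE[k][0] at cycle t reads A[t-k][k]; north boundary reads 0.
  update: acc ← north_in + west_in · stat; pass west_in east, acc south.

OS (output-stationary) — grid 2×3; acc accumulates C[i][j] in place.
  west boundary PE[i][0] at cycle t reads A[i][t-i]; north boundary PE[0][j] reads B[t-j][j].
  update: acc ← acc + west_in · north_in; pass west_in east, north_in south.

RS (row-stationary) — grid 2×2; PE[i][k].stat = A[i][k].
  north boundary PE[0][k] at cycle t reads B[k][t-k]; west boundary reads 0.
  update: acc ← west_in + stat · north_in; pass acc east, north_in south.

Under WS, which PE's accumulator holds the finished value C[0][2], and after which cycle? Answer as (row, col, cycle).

(row, col, cycle) = (1, 2, 3)

Under WS, C[0][2] lands at PE[1][2]:
  0: (1,2).acc=0  regs=<0,0>
  1: (1,2).acc=0  regs=<0,0>
  2: (1,2).acc=0  regs=<0,0>
  3: (1,2).acc=24  regs=<1,24>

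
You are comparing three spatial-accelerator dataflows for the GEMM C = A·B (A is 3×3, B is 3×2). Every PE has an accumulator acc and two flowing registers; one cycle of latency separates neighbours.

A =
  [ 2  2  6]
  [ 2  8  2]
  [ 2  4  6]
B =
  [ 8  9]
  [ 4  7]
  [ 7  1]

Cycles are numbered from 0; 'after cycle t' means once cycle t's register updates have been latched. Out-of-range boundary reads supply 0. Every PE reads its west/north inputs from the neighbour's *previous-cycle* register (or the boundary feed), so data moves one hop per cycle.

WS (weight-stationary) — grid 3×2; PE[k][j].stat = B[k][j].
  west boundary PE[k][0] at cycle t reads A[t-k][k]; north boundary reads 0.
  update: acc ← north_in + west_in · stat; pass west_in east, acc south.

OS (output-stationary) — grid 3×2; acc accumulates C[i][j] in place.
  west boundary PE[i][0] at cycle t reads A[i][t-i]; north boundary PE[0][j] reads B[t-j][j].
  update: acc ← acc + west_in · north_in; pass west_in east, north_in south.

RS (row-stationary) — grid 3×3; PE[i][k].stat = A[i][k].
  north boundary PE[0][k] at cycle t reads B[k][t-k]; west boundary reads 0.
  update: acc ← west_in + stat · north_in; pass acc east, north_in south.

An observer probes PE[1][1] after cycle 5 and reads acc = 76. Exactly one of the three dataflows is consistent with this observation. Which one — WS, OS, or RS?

WS [3×2] PE[1][1] across cycles:
  after 0 — PE[1][1] acc=0, pass-E 0, pass-S 0
  after 1 — PE[1][1] acc=0, pass-E 0, pass-S 0
  after 2 — PE[1][1] acc=32, pass-E 2, pass-S 32
  after 3 — PE[1][1] acc=74, pass-E 8, pass-S 74
  after 4 — PE[1][1] acc=46, pass-E 4, pass-S 46
  after 5 — PE[1][1] acc=0, pass-E 0, pass-S 0
OS [3×2] PE[1][1] across cycles:
  after 0 — PE[1][1] acc=0, pass-E 0, pass-S 0
  after 1 — PE[1][1] acc=0, pass-E 0, pass-S 0
  after 2 — PE[1][1] acc=18, pass-E 2, pass-S 9
  after 3 — PE[1][1] acc=74, pass-E 8, pass-S 7
  after 4 — PE[1][1] acc=76, pass-E 2, pass-S 1
  after 5 — PE[1][1] acc=76, pass-E 0, pass-S 0
RS [3×3] PE[1][1] across cycles:
  after 0 — PE[1][1] acc=0, pass-E 0, pass-S 0
  after 1 — PE[1][1] acc=0, pass-E 0, pass-S 0
  after 2 — PE[1][1] acc=48, pass-E 48, pass-S 4
  after 3 — PE[1][1] acc=74, pass-E 74, pass-S 7
  after 4 — PE[1][1] acc=0, pass-E 0, pass-S 0
  after 5 — PE[1][1] acc=0, pass-E 0, pass-S 0

dataflow = OS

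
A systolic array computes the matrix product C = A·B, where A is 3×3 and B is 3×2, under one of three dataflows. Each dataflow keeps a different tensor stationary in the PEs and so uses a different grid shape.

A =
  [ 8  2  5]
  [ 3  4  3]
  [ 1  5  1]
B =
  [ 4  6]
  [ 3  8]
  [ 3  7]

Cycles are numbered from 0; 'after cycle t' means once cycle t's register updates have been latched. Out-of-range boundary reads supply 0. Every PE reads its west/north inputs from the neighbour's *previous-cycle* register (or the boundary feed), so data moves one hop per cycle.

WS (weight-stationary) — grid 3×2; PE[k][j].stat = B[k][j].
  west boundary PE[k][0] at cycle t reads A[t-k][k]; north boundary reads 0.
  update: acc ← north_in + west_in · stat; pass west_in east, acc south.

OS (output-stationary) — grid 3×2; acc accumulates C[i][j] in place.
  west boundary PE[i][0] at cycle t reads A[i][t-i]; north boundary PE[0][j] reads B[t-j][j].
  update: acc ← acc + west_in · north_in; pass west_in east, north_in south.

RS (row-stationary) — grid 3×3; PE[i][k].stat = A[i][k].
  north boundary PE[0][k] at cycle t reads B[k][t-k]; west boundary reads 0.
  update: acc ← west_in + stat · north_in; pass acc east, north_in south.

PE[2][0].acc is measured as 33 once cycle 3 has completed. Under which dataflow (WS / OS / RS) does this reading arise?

WS (3×2 grid), PE[2][0]:
  cycle 0: PE[2][0] → acc 0, east 0, south 0
  cycle 1: PE[2][0] → acc 0, east 0, south 0
  cycle 2: PE[2][0] → acc 53, east 5, south 53
  cycle 3: PE[2][0] → acc 33, east 3, south 33
OS (3×2 grid), PE[2][0]:
  cycle 0: PE[2][0] → acc 0, east 0, south 0
  cycle 1: PE[2][0] → acc 0, east 0, south 0
  cycle 2: PE[2][0] → acc 4, east 1, south 4
  cycle 3: PE[2][0] → acc 19, east 5, south 3
RS (3×3 grid), PE[2][0]:
  cycle 0: PE[2][0] → acc 0, east 0, south 0
  cycle 1: PE[2][0] → acc 0, east 0, south 0
  cycle 2: PE[2][0] → acc 4, east 4, south 4
  cycle 3: PE[2][0] → acc 6, east 6, south 6

dataflow = WS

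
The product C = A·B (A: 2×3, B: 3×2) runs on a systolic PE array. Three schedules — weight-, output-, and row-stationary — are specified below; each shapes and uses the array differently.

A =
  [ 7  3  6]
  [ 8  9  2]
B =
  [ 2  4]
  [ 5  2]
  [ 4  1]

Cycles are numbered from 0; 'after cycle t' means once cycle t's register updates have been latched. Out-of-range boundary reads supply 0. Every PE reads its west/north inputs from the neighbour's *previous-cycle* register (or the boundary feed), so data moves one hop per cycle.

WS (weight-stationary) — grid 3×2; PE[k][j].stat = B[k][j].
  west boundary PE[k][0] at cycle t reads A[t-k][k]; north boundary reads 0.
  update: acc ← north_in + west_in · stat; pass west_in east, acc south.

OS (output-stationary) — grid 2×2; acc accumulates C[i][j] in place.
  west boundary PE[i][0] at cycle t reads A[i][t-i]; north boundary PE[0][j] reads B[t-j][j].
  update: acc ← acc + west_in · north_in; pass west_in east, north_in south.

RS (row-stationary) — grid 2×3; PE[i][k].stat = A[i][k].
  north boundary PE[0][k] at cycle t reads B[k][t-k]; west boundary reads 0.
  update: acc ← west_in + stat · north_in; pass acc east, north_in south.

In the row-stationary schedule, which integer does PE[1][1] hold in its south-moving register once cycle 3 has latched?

RS 2×3: PE[1][1] cycle-by-cycle (with neighbour feeds):
  t=0 PE[0][1]: acc=0 h=0 v=0
  t=0 PE[1][0]: acc=0 h=0 v=0
  t=0 PE[1][1]: acc=0 h=0 v=0
  t=1 PE[0][1]: acc=29 h=29 v=5
  t=1 PE[1][0]: acc=16 h=16 v=2
  t=1 PE[1][1]: acc=0 h=0 v=0
  t=2 PE[0][1]: acc=34 h=34 v=2
  t=2 PE[1][0]: acc=32 h=32 v=4
  t=2 PE[1][1]: acc=61 h=61 v=5
  t=3 PE[0][1]: acc=0 h=0 v=0
  t=3 PE[1][0]: acc=0 h=0 v=0
  t=3 PE[1][1]: acc=50 h=50 v=2

register = 2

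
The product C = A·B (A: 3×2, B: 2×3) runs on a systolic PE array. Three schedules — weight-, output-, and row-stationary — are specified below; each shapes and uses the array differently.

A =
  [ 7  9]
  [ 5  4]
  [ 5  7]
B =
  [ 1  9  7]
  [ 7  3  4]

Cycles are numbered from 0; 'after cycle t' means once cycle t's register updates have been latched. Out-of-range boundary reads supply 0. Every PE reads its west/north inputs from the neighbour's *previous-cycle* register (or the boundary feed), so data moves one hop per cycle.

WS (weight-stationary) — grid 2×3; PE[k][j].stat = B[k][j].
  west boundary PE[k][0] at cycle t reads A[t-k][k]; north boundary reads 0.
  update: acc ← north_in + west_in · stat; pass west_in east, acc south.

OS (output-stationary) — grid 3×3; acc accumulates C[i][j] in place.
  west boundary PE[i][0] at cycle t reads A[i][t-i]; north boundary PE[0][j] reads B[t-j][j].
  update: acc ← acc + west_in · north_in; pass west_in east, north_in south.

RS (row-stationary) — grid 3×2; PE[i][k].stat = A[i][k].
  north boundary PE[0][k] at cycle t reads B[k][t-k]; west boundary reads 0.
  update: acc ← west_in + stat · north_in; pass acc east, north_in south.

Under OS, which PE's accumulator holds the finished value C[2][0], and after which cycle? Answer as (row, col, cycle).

OS — PE[2][0] is where C[2][0] collects:
  step 0 · PE2,0: acc=0; fwd→0 fwd↓0
  step 1 · PE2,0: acc=0; fwd→0 fwd↓0
  step 2 · PE2,0: acc=5; fwd→5 fwd↓1
  step 3 · PE2,0: acc=54; fwd→7 fwd↓7

(row, col, cycle) = (2, 0, 3)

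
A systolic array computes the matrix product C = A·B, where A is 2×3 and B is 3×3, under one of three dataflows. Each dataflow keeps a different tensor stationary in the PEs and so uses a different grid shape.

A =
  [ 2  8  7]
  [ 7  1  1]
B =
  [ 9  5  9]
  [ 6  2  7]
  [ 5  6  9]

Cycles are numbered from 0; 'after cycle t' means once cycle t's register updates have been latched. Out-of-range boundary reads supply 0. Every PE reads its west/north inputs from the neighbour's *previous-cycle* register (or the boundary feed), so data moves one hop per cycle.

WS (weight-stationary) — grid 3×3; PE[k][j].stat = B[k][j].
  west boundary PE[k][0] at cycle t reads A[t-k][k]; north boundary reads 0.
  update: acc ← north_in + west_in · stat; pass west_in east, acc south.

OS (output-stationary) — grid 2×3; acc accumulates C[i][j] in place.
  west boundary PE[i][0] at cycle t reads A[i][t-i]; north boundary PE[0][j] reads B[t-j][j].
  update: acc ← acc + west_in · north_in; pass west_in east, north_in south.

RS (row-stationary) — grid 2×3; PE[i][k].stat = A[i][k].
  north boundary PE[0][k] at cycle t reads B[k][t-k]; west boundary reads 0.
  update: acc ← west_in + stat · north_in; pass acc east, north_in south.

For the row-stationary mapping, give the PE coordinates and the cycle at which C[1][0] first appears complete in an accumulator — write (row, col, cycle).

Under RS, C[1][0] lands at PE[1][2]:
  after 0 — PE[1][2] acc=0, pass-E 0, pass-S 0
  after 1 — PE[1][2] acc=0, pass-E 0, pass-S 0
  after 2 — PE[1][2] acc=0, pass-E 0, pass-S 0
  after 3 — PE[1][2] acc=74, pass-E 74, pass-S 5

(row, col, cycle) = (1, 2, 3)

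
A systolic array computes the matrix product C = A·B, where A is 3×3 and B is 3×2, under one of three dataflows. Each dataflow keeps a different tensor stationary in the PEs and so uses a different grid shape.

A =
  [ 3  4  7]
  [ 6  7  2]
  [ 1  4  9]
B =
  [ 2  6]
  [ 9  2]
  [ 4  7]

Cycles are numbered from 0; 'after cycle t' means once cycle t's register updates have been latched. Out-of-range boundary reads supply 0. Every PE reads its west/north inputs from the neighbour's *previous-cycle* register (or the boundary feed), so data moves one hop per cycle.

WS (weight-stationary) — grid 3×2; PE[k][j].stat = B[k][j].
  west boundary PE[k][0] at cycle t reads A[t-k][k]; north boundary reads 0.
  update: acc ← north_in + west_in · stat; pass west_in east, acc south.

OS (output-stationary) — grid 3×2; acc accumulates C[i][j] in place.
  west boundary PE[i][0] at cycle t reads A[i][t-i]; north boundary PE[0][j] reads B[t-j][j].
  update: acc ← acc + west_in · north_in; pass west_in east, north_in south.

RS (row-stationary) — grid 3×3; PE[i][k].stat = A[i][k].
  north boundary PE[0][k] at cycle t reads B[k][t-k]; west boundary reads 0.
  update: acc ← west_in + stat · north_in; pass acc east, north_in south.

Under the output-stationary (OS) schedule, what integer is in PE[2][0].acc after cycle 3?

PE[2][0].acc = 38

Tracing OS — 3×2 array, target PE[2][0]:
  0: (1,0).acc=0  regs=<0,0>
  0: (2,0).acc=0  regs=<0,0>
  1: (1,0).acc=12  regs=<6,2>
  1: (2,0).acc=0  regs=<0,0>
  2: (1,0).acc=75  regs=<7,9>
  2: (2,0).acc=2  regs=<1,2>
  3: (1,0).acc=83  regs=<2,4>
  3: (2,0).acc=38  regs=<4,9>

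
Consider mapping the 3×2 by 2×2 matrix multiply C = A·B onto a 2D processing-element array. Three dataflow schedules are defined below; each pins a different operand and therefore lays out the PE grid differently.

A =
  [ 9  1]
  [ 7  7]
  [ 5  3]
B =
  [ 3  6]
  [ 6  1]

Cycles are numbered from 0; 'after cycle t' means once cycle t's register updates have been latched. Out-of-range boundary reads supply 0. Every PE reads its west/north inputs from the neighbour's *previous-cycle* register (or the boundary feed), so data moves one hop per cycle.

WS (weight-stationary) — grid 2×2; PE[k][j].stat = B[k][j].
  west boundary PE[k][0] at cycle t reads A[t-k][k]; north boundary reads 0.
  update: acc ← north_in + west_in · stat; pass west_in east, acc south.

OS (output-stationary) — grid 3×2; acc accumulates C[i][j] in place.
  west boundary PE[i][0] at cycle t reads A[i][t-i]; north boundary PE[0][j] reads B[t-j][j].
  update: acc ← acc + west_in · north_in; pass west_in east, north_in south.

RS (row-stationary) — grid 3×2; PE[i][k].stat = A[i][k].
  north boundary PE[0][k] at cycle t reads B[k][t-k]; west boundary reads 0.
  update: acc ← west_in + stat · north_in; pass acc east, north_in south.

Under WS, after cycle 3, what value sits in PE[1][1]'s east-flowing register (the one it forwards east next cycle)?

WS (2×2). Following PE[1][1] plus its west/north inputs:
  @0  [0,1]  acc 0  |  →0  ↓0
  @0  [1,0]  acc 0  |  →0  ↓0
  @0  [1,1]  acc 0  |  →0  ↓0
  @1  [0,1]  acc 54  |  →9  ↓54
  @1  [1,0]  acc 33  |  →1  ↓33
  @1  [1,1]  acc 0  |  →0  ↓0
  @2  [0,1]  acc 42  |  →7  ↓42
  @2  [1,0]  acc 63  |  →7  ↓63
  @2  [1,1]  acc 55  |  →1  ↓55
  @3  [0,1]  acc 30  |  →5  ↓30
  @3  [1,0]  acc 33  |  →3  ↓33
  @3  [1,1]  acc 49  |  →7  ↓49

register = 7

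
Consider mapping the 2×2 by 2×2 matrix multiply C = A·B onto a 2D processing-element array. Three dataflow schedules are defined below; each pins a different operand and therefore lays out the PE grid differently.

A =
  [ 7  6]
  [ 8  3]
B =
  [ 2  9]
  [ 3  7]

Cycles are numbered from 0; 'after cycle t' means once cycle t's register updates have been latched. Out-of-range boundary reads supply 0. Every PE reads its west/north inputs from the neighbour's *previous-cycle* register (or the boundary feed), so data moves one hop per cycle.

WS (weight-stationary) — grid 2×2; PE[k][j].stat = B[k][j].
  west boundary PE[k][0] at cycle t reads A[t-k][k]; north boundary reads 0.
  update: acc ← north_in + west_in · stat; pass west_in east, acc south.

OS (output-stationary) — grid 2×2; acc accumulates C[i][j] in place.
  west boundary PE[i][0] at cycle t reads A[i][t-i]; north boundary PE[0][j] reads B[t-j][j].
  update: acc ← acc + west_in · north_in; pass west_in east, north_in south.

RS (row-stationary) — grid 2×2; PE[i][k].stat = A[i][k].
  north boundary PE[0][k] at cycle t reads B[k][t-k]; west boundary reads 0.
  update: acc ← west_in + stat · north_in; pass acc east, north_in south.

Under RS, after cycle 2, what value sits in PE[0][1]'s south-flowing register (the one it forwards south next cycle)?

Tracing RS — 2×2 array, target PE[0][1]:
  c0 r0c0: 14 / 14 / 2
  c0 r0c1: 0 / 0 / 0
  c1 r0c0: 63 / 63 / 9
  c1 r0c1: 32 / 32 / 3
  c2 r0c0: 0 / 0 / 0
  c2 r0c1: 105 / 105 / 7

register = 7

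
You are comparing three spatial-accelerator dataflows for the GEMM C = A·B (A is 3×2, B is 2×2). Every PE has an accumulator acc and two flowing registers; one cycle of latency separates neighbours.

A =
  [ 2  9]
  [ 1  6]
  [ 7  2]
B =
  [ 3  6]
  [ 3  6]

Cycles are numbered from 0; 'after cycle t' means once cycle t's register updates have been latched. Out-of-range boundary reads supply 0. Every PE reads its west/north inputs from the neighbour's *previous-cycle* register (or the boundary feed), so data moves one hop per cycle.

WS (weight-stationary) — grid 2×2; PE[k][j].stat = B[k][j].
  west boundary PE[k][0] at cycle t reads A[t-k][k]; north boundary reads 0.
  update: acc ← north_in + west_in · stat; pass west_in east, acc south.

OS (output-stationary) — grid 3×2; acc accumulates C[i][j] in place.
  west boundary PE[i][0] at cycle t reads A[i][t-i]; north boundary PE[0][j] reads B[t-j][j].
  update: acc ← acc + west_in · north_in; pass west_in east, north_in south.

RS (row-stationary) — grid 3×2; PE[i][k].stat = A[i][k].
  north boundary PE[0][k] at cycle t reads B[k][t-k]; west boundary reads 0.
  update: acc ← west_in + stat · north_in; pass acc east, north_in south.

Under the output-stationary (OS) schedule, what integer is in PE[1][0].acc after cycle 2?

Tracing OS — 3×2 array, target PE[1][0]:
  [0] (0,0) acc=6 (h:2 v:3)
  [0] (1,0) acc=0 (h:0 v:0)
  [1] (0,0) acc=33 (h:9 v:3)
  [1] (1,0) acc=3 (h:1 v:3)
  [2] (0,0) acc=33 (h:0 v:0)
  [2] (1,0) acc=21 (h:6 v:3)

PE[1][0].acc = 21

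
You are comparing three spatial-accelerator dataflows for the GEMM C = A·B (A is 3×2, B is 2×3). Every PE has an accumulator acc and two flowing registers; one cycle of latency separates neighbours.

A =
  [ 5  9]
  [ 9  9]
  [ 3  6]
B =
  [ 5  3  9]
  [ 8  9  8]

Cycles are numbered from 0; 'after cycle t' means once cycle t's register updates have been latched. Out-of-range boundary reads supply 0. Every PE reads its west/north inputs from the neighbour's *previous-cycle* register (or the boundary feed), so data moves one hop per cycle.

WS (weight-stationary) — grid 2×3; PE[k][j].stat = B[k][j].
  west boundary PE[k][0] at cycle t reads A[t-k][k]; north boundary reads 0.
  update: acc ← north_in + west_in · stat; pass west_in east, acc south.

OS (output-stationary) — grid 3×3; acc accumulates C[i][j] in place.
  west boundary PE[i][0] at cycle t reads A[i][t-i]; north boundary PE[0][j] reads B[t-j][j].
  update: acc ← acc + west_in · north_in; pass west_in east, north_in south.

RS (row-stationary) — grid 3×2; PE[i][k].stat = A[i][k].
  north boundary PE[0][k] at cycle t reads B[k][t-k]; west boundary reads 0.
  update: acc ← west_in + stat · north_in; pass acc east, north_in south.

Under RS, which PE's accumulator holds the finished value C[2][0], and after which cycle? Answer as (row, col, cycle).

(row, col, cycle) = (2, 1, 3)

Under RS, C[2][0] lands at PE[2][1]:
  @0  [2,1]  acc 0  |  →0  ↓0
  @1  [2,1]  acc 0  |  →0  ↓0
  @2  [2,1]  acc 0  |  →0  ↓0
  @3  [2,1]  acc 63  |  →63  ↓8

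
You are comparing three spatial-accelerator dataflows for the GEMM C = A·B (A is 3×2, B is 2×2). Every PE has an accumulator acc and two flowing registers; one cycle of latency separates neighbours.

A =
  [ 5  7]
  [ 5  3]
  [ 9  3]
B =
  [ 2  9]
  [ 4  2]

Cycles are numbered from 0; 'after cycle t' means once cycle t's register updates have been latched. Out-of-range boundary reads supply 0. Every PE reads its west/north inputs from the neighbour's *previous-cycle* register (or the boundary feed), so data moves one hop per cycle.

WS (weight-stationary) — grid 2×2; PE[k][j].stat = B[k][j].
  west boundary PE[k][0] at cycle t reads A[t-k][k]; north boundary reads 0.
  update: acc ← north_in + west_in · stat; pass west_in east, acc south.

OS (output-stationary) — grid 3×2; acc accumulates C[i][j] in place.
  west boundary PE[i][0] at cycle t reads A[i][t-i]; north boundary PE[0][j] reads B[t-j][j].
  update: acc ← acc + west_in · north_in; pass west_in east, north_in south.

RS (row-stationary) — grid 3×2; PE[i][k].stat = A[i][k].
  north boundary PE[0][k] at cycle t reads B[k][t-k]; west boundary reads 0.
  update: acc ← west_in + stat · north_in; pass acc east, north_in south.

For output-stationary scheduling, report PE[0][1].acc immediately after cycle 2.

PE[0][1].acc = 59

Tracing OS — 3×2 array, target PE[0][1]:
  c0 r0c0: 10 / 5 / 2
  c0 r0c1: 0 / 0 / 0
  c1 r0c0: 38 / 7 / 4
  c1 r0c1: 45 / 5 / 9
  c2 r0c0: 38 / 0 / 0
  c2 r0c1: 59 / 7 / 2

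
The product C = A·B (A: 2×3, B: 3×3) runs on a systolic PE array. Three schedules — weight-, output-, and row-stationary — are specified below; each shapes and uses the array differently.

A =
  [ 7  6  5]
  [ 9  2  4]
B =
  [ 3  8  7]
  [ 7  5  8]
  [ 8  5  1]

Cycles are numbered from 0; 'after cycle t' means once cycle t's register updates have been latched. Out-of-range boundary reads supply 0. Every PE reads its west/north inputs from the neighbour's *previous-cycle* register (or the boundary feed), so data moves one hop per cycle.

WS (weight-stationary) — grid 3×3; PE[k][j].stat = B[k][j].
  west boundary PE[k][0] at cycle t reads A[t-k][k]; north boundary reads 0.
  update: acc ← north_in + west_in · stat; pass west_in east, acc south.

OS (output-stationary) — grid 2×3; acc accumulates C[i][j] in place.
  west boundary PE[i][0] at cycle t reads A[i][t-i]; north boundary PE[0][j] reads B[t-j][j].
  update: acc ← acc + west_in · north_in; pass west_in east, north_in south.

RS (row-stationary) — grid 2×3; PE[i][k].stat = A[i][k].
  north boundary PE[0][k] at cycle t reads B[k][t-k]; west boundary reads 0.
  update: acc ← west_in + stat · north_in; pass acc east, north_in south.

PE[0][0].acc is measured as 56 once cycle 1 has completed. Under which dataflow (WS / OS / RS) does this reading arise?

dataflow = RS

WS (3×3 grid), PE[0][0]:
  c0 r0c0: 21 / 7 / 21
  c1 r0c0: 27 / 9 / 27
OS (2×3 grid), PE[0][0]:
  c0 r0c0: 21 / 7 / 3
  c1 r0c0: 63 / 6 / 7
RS (2×3 grid), PE[0][0]:
  c0 r0c0: 21 / 21 / 3
  c1 r0c0: 56 / 56 / 8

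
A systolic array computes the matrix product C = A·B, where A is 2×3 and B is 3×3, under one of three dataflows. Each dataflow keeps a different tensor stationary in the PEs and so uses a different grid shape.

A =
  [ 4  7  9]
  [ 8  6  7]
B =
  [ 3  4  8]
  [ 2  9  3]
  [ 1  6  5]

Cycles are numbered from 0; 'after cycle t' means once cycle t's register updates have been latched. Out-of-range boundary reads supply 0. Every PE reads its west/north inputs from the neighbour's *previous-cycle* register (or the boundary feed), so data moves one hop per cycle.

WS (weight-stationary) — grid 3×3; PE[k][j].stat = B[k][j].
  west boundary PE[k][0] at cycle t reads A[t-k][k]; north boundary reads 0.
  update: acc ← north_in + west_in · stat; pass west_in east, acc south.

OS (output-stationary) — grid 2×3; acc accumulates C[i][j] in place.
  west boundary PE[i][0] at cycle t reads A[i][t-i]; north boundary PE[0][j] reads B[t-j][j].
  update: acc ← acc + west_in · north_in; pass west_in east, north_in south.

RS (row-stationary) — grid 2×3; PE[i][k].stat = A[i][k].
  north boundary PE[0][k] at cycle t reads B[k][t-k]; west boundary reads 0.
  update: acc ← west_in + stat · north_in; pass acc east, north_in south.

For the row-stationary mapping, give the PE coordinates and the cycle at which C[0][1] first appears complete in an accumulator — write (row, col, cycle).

Under RS, C[0][1] lands at PE[0][2]:
  @0  [0,2]  acc 0  |  →0  ↓0
  @1  [0,2]  acc 0  |  →0  ↓0
  @2  [0,2]  acc 35  |  →35  ↓1
  @3  [0,2]  acc 133  |  →133  ↓6

(row, col, cycle) = (0, 2, 3)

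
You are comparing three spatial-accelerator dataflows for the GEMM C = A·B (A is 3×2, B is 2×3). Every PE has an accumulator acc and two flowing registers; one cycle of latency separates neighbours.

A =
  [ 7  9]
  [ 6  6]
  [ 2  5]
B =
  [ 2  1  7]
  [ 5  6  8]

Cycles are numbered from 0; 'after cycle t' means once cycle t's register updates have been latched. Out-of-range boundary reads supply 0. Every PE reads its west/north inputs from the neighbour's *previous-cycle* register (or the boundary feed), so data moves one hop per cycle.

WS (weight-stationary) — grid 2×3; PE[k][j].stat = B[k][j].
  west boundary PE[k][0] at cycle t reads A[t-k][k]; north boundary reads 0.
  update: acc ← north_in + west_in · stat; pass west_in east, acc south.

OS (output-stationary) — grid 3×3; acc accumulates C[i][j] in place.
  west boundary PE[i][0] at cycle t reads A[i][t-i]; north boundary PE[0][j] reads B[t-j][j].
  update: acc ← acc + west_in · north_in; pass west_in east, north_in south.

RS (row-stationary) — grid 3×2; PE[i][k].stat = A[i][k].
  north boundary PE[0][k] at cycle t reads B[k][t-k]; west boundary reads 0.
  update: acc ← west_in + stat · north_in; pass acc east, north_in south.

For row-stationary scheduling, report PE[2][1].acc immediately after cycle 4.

RS on a 3×2 grid — tracing PE[2][1] and its feeders:
  0: (1,1).acc=0  regs=<0,0>
  0: (2,0).acc=0  regs=<0,0>
  0: (2,1).acc=0  regs=<0,0>
  1: (1,1).acc=0  regs=<0,0>
  1: (2,0).acc=0  regs=<0,0>
  1: (2,1).acc=0  regs=<0,0>
  2: (1,1).acc=42  regs=<42,5>
  2: (2,0).acc=4  regs=<4,2>
  2: (2,1).acc=0  regs=<0,0>
  3: (1,1).acc=42  regs=<42,6>
  3: (2,0).acc=2  regs=<2,1>
  3: (2,1).acc=29  regs=<29,5>
  4: (1,1).acc=90  regs=<90,8>
  4: (2,0).acc=14  regs=<14,7>
  4: (2,1).acc=32  regs=<32,6>

PE[2][1].acc = 32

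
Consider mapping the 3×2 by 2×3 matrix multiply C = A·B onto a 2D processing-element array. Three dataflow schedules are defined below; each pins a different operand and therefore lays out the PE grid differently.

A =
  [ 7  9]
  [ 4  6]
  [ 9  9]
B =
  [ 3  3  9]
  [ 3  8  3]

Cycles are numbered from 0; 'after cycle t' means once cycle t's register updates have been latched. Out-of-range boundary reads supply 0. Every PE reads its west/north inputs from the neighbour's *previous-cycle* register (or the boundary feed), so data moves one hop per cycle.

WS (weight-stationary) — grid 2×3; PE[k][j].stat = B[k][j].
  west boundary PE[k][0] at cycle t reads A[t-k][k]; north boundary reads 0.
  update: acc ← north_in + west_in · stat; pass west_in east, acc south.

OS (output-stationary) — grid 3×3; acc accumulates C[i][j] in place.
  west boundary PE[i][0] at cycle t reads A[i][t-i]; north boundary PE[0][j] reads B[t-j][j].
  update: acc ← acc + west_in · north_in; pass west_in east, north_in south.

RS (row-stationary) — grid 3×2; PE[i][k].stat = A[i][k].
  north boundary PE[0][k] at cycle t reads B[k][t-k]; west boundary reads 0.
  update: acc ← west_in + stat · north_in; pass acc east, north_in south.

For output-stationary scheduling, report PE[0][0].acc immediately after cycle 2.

PE[0][0].acc = 48

OS (3×3). Following PE[0][0] plus its west/north inputs:
  after 0 — PE[0][0] acc=21, pass-E 7, pass-S 3
  after 1 — PE[0][0] acc=48, pass-E 9, pass-S 3
  after 2 — PE[0][0] acc=48, pass-E 0, pass-S 0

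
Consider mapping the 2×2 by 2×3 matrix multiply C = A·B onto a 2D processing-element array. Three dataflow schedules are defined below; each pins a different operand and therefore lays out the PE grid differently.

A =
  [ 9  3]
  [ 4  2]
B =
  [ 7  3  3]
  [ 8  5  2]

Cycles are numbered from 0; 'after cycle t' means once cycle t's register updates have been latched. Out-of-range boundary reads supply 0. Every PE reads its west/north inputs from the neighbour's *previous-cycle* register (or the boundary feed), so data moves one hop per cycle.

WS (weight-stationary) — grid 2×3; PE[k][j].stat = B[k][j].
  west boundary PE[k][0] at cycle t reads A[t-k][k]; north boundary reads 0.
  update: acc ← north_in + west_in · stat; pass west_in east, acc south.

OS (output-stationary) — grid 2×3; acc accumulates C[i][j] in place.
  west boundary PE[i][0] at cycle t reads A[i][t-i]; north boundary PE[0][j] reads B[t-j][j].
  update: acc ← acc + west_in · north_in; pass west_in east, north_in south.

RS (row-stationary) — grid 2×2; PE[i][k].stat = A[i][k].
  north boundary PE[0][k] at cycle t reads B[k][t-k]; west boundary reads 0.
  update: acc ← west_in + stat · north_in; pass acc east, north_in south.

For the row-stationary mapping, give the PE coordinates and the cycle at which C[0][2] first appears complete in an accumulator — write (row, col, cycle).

(row, col, cycle) = (0, 1, 3)

RS — PE[0][1] is where C[0][2] collects:
  [0] (0,1) acc=0 (h:0 v:0)
  [1] (0,1) acc=87 (h:87 v:8)
  [2] (0,1) acc=42 (h:42 v:5)
  [3] (0,1) acc=33 (h:33 v:2)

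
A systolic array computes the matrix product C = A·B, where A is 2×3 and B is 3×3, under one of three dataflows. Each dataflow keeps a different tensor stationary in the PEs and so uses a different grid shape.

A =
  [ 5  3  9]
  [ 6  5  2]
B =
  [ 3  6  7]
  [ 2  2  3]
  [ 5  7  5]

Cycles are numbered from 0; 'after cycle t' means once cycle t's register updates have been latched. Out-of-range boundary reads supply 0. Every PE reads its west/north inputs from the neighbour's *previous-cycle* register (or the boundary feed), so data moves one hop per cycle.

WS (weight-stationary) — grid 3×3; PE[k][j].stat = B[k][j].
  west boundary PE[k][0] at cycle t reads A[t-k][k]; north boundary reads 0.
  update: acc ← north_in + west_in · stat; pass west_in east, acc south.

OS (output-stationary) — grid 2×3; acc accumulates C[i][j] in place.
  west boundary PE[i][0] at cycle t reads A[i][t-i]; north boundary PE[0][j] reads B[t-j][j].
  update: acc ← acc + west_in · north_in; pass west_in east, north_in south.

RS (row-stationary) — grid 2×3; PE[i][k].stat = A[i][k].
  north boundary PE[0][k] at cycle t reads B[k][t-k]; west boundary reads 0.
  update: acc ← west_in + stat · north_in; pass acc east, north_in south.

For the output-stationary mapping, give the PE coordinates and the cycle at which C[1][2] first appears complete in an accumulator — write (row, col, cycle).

(row, col, cycle) = (1, 2, 5)

OS: C[1][2] accumulates in PE[1][2]:
  c0 r1c2: 0 / 0 / 0
  c1 r1c2: 0 / 0 / 0
  c2 r1c2: 0 / 0 / 0
  c3 r1c2: 42 / 6 / 7
  c4 r1c2: 57 / 5 / 3
  c5 r1c2: 67 / 2 / 5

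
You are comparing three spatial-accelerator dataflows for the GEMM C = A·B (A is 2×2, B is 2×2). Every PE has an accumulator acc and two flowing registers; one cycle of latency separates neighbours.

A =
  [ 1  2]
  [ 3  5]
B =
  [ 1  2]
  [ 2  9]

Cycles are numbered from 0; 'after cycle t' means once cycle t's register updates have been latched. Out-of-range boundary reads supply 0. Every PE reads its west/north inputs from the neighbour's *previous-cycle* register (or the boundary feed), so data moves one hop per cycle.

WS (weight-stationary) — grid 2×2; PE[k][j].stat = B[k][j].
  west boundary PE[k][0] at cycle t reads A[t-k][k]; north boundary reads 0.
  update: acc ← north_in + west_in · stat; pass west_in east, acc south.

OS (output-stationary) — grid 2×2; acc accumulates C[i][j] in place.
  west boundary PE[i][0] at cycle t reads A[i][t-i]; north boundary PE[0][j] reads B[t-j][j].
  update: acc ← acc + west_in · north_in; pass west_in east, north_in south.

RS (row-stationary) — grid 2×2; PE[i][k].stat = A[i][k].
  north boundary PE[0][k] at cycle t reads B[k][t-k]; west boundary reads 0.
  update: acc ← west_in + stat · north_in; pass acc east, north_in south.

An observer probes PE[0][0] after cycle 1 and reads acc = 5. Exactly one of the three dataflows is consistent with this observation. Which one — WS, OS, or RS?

— WS: 2×2; PE[0][0] trace:
  cycle 0: PE[0][0] → acc 1, east 1, south 1
  cycle 1: PE[0][0] → acc 3, east 3, south 3
— OS: 2×2; PE[0][0] trace:
  cycle 0: PE[0][0] → acc 1, east 1, south 1
  cycle 1: PE[0][0] → acc 5, east 2, south 2
— RS: 2×2; PE[0][0] trace:
  cycle 0: PE[0][0] → acc 1, east 1, south 1
  cycle 1: PE[0][0] → acc 2, east 2, south 2

dataflow = OS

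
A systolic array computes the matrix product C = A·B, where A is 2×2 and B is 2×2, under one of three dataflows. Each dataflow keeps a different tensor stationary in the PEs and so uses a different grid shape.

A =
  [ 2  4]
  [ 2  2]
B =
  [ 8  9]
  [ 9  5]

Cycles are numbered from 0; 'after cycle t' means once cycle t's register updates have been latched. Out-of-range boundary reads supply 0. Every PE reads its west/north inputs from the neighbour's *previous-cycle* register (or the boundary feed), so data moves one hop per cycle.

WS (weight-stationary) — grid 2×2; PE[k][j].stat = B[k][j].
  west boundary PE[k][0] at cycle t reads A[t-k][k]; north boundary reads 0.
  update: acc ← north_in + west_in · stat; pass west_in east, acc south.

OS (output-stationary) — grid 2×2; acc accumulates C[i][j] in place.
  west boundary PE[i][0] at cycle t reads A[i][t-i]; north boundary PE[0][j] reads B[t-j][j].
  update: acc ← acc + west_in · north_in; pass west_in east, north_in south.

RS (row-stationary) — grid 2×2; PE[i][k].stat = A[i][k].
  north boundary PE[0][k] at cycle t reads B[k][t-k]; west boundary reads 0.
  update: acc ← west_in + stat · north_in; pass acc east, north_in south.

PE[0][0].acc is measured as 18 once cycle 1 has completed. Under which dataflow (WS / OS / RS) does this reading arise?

dataflow = RS

— WS: 2×2; PE[0][0] trace:
  0: (0,0).acc=16  regs=<2,16>
  1: (0,0).acc=16  regs=<2,16>
— OS: 2×2; PE[0][0] trace:
  0: (0,0).acc=16  regs=<2,8>
  1: (0,0).acc=52  regs=<4,9>
— RS: 2×2; PE[0][0] trace:
  0: (0,0).acc=16  regs=<16,8>
  1: (0,0).acc=18  regs=<18,9>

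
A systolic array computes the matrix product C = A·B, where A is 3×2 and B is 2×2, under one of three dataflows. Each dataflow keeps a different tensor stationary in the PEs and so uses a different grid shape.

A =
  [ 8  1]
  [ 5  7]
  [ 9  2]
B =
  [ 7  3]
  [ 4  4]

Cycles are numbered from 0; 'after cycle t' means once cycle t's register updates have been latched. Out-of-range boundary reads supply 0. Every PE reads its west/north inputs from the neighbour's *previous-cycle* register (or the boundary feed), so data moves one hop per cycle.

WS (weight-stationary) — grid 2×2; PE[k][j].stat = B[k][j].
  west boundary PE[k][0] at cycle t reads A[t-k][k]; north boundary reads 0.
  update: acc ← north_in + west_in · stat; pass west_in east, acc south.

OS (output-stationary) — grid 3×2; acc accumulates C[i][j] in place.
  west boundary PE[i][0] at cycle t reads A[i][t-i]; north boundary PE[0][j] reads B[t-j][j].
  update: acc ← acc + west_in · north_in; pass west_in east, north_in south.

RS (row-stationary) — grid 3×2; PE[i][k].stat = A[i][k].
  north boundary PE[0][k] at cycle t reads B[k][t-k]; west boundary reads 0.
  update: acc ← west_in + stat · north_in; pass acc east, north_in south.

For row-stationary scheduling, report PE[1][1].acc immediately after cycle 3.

RS (3×2). Following PE[1][1] plus its west/north inputs:
  t=0 PE[0][1]: acc=0 h=0 v=0
  t=0 PE[1][0]: acc=0 h=0 v=0
  t=0 PE[1][1]: acc=0 h=0 v=0
  t=1 PE[0][1]: acc=60 h=60 v=4
  t=1 PE[1][0]: acc=35 h=35 v=7
  t=1 PE[1][1]: acc=0 h=0 v=0
  t=2 PE[0][1]: acc=28 h=28 v=4
  t=2 PE[1][0]: acc=15 h=15 v=3
  t=2 PE[1][1]: acc=63 h=63 v=4
  t=3 PE[0][1]: acc=0 h=0 v=0
  t=3 PE[1][0]: acc=0 h=0 v=0
  t=3 PE[1][1]: acc=43 h=43 v=4

PE[1][1].acc = 43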